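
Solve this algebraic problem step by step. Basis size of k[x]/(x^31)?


Basis: 1,x,...,x^30
dim=31


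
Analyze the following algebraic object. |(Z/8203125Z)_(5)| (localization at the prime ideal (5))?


5-primary part: 8203125=5^8*21
Size=5^8=390625


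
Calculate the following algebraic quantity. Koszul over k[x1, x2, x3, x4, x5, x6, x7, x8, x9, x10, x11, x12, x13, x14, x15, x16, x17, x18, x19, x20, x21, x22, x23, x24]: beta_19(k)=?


C(n,i)=C(24,19)=42504


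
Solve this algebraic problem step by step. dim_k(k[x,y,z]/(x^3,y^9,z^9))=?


Basis: x^iy^jz^k, i<3,j<9,k<9
3*9*9=243


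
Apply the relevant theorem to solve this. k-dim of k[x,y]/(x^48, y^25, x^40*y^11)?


k[x,y]/I, I = (x^48, y^25, x^40*y^11)
Rect: 48x25=1200. Corner: (48-40)x(25-11)=112.
dim = 1200-112 = 1088


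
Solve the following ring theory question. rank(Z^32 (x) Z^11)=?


rank(M(x)N) = rank(M)*rank(N)
32*11 = 352


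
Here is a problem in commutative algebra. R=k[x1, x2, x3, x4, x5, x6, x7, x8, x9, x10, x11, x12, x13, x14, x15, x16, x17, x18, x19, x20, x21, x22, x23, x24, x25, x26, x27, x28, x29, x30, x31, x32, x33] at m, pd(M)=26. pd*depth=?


pd+depth=33
depth=33-26=7
pd*depth=26*7=182


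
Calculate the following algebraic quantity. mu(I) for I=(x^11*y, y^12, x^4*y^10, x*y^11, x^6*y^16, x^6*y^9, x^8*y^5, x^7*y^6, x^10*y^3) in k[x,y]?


Remove redundant (divisible by others).
x^6*y^16 redundant.
Min: x^11*y, x^10*y^3, x^8*y^5, x^7*y^6, x^6*y^9, x^4*y^10, x*y^11, y^12
Count=8


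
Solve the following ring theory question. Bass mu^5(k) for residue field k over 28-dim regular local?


C(n,i)=C(28,5)=98280


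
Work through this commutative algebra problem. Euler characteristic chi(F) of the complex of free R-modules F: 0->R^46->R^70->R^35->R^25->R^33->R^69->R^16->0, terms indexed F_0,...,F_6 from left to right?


chi = sum (-1)^i * rank:
(-1)^0*46=46
(-1)^1*70=-70
(-1)^2*35=35
(-1)^3*25=-25
(-1)^4*33=33
(-1)^5*69=-69
(-1)^6*16=16
chi=-34


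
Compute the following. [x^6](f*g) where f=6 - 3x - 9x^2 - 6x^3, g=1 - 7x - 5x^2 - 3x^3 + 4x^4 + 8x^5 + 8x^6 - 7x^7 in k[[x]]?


[x^6] = sum a_i*b_j, i+j=6
  6*8=48
  -3*8=-24
  -9*4=-36
  -6*-3=18
Sum=6


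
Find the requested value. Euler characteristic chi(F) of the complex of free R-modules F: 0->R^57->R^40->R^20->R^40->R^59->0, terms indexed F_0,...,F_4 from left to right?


chi = sum (-1)^i * rank:
(-1)^0*57=57
(-1)^1*40=-40
(-1)^2*20=20
(-1)^3*40=-40
(-1)^4*59=59
chi=56


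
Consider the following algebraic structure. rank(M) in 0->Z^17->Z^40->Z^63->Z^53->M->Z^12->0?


Alt sum=0:
(-1)^0*17 + (-1)^1*40 + (-1)^2*63 + (-1)^3*53 + (-1)^4*? + (-1)^5*12=0
rank(M)=25


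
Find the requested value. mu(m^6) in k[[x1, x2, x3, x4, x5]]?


C(n+d-1,d)=C(10,6)=210


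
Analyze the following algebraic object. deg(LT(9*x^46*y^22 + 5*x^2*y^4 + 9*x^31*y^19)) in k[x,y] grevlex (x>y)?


LT: 9*x^46*y^22
deg_x=46, deg_y=22
Total=46+22=68


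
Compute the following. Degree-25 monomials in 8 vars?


C(d+n-1,n-1)=C(32,7)=3365856


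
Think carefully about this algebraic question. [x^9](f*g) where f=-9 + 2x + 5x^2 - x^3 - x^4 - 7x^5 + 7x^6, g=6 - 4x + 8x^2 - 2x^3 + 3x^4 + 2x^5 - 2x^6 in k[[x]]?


[x^9] = sum a_i*b_j, i+j=9
  -1*-2=2
  -1*2=-2
  -7*3=-21
  7*-2=-14
Sum=-35


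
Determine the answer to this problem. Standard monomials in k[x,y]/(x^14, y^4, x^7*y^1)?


k[x,y]/I, I = (x^14, y^4, x^7*y^1)
Rect: 14x4=56. Corner: (14-7)x(4-1)=21.
dim = 56-21 = 35


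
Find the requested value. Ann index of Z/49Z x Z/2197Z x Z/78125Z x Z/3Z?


Exponent = lcm of the cyclic orders; pairwise coprime => product.
7^2*13^3*5^7*3^1=49*2197*78125*3=25231171875


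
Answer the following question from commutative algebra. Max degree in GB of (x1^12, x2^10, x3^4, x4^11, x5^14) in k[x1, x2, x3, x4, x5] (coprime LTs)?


Pure powers, coprime LTs => already GB.
Degrees: 12, 10, 4, 11, 14
Max=14


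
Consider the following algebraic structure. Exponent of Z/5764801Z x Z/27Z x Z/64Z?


Exponent = lcm of the cyclic orders; pairwise coprime => product.
7^8*3^3*2^6=5764801*27*64=9961576128


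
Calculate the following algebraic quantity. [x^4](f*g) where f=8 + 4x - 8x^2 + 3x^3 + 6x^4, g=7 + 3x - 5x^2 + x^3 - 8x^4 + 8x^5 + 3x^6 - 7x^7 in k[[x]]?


[x^4] = sum a_i*b_j, i+j=4
  8*-8=-64
  4*1=4
  -8*-5=40
  3*3=9
  6*7=42
Sum=31


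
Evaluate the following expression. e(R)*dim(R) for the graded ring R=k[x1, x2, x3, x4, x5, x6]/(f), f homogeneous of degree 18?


e(R)=deg(f)=18, dim(R)=6-1=5
e*dim=18*5=90


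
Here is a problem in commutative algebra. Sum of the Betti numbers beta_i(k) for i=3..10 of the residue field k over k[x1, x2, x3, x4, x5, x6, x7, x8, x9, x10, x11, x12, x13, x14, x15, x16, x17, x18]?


Koszul resolution: beta_i(k)=C(n,i), n=18
C(18,3)=816, C(18,4)=3060, C(18,5)=8568, C(18,6)=18564, C(18,7)=31824, C(18,8)=43758, C(18,9)=48620, C(18,10)=43758
Sum=198968


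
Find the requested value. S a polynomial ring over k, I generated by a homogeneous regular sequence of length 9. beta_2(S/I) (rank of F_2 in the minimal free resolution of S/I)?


Regular sequence => Koszul complex is the minimal free resolution.
Syz_1 minimally generated by Koszul relations f_i*e_j - f_j*e_i (i<j): mu(Syz_1) = beta_2 = C(m,2) = m(m-1)/2
m=9
9*8/2 = 36


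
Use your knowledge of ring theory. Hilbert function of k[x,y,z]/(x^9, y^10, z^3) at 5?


Need i<9, j<10, k<3 with i+j+k=5.
For each i, j ranges over max(0,5-i-2)..min(9,5-i):
  i=0: j in [3,5] -> 3
  i=1: j in [2,4] -> 3
  i=2: j in [1,3] -> 3
  i=3: j in [0,2] -> 3
  i=4: j in [0,1] -> 2
  i=5: j in [0,0] -> 1
H(5) = 3+3+3+3+2+1 = 15


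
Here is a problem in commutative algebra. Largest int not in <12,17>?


gcd(12,17)=1 => F=ab-a-b=12*17-12-17=204-29=175


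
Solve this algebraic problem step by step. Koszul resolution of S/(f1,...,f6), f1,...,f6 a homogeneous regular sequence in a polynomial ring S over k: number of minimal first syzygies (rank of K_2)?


Regular sequence => Koszul complex is the minimal free resolution.
Syz_1 minimally generated by Koszul relations f_i*e_j - f_j*e_i (i<j): mu(Syz_1) = beta_2 = C(m,2) = m(m-1)/2
m=6
6*5/2 = 15


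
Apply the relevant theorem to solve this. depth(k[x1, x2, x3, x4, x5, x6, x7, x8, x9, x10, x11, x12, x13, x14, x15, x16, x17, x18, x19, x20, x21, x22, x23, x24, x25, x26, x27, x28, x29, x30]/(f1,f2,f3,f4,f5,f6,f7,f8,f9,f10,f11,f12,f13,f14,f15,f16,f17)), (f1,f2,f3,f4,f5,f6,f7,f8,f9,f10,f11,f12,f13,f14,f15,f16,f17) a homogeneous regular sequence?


depth(R)=30
depth(R/I)=30-17=13


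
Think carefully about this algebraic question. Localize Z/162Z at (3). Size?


3-primary part: 162=3^4*2
Size=3^4=81


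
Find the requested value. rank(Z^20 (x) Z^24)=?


rank(M(x)N) = rank(M)*rank(N)
20*24 = 480


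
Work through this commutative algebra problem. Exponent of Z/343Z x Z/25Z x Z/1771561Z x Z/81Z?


Exponent = lcm of the cyclic orders; pairwise coprime => product.
7^3*5^2*11^6*3^4=343*25*1771561*81=1230481981575


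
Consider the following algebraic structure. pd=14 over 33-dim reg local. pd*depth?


pd+depth=33
depth=33-14=19
pd*depth=14*19=266


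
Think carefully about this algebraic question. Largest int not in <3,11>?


gcd(3,11)=1 => F=ab-a-b=3*11-3-11=33-14=19


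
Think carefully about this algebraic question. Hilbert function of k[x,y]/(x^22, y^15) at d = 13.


k[x,y], I = (x^22, y^15), d = 13
Need i < 22 and d-i < 15.
Range: 0 <= i <= 13.
H(13) = 14


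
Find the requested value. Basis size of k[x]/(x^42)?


Basis: 1,x,...,x^41
dim=42


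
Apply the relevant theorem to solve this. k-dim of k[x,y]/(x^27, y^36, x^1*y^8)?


k[x,y]/I, I = (x^27, y^36, x^1*y^8)
Rect: 27x36=972. Corner: (27-1)x(36-8)=728.
dim = 972-728 = 244


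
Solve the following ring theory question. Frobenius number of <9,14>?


gcd(9,14)=1 => F=ab-a-b=9*14-9-14=126-23=103


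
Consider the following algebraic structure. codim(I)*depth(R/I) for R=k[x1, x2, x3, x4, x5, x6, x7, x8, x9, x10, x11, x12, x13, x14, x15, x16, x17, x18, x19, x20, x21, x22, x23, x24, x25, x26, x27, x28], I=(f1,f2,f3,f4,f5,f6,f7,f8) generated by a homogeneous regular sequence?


codim=8, depth=dim(R/I)=28-8=20
Product=8*20=160


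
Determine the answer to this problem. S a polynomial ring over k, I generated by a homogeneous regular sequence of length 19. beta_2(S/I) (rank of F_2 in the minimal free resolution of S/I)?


Regular sequence => Koszul complex is the minimal free resolution.
Syz_1 minimally generated by Koszul relations f_i*e_j - f_j*e_i (i<j): mu(Syz_1) = beta_2 = C(m,2) = m(m-1)/2
m=19
19*18/2 = 171


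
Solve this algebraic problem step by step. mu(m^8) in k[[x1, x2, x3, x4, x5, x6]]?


C(n+d-1,d)=C(13,8)=1287


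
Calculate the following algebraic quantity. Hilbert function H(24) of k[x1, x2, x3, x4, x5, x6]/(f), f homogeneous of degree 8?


C(29,5)-C(21,5)=118755-20349=98406


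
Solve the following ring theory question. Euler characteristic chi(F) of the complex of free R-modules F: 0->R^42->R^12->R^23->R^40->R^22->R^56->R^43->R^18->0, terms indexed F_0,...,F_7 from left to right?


chi = sum (-1)^i * rank:
(-1)^0*42=42
(-1)^1*12=-12
(-1)^2*23=23
(-1)^3*40=-40
(-1)^4*22=22
(-1)^5*56=-56
(-1)^6*43=43
(-1)^7*18=-18
chi=4


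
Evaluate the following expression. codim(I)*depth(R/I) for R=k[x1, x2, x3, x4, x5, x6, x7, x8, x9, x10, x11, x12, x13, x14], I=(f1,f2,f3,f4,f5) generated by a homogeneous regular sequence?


codim=5, depth=dim(R/I)=14-5=9
Product=5*9=45


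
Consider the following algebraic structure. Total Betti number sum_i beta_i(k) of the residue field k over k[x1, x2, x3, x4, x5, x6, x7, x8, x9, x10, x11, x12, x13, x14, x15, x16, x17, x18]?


Koszul resolution: beta_i(k)=C(n,i), n=18
sum_i C(18,i) = 2^18 = 262144


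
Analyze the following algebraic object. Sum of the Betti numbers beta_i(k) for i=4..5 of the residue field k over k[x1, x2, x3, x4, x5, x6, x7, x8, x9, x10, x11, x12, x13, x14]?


Koszul resolution: beta_i(k)=C(n,i), n=14
C(14,4)=1001, C(14,5)=2002
Sum=3003


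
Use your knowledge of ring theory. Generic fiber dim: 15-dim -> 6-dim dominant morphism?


dim(fiber)=dim(X)-dim(Y)=15-6=9


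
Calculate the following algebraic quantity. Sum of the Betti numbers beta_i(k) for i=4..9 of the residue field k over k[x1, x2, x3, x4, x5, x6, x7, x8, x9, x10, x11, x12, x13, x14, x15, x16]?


Koszul resolution: beta_i(k)=C(n,i), n=16
C(16,4)=1820, C(16,5)=4368, C(16,6)=8008, C(16,7)=11440, C(16,8)=12870, C(16,9)=11440
Sum=49946


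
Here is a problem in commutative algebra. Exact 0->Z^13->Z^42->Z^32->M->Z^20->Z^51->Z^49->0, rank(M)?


Alt sum=0:
(-1)^0*13 + (-1)^1*42 + (-1)^2*32 + (-1)^3*? + (-1)^4*20 + (-1)^5*51 + (-1)^6*49=0
rank(M)=21


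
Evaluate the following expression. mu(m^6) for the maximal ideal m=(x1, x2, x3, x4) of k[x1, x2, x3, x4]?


Graded Nakayama: mu(m^d) = dim_k (m^d/m^(d+1)) = #degree-6 monomials in 4 vars
C(n+d-1,d)=C(9,6)=84


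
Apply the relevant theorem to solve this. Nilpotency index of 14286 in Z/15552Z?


14286^k mod 15552:
k=1: 14286
k=2: 900
k=3: 11448
k=4: 1296
k=5: 7776
k=6: 0
First zero at k = 6


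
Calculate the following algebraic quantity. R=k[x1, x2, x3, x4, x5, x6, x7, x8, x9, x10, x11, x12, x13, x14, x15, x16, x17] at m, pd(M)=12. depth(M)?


pd+depth=depth(R)=17
depth=17-12=5


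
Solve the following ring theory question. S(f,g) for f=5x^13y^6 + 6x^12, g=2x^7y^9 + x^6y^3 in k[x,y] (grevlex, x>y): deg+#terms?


LT(f)=5x^13y^6, LT(g)=2x^7y^9
lcm(LM)=x^13y^9
S(f,g) (scaled by 10 to clear denominators) = 2y^3*f - 5x^6*g = 7x^12y^3
1 terms, deg 15.
15+1=16


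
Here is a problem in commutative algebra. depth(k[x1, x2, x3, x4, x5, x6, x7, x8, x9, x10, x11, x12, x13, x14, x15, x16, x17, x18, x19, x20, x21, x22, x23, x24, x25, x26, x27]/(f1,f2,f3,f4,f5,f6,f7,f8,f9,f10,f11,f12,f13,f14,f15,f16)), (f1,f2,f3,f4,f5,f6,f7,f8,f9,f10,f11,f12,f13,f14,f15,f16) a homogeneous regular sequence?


depth(R)=27
depth(R/I)=27-16=11


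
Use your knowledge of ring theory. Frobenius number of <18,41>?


gcd(18,41)=1 => F=ab-a-b=18*41-18-41=738-59=679


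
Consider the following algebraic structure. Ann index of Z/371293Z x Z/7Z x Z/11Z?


Exponent = lcm of the cyclic orders; pairwise coprime => product.
13^5*7^1*11^1=371293*7*11=28589561


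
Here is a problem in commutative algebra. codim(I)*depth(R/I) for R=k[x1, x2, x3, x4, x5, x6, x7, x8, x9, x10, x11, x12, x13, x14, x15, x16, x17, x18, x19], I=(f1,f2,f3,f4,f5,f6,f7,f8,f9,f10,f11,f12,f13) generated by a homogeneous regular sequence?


codim=13, depth=dim(R/I)=19-13=6
Product=13*6=78


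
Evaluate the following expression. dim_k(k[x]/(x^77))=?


Basis: 1,x,...,x^76
dim=77


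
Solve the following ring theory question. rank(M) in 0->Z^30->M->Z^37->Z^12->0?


Alt sum=0:
(-1)^0*30 + (-1)^1*? + (-1)^2*37 + (-1)^3*12=0
rank(M)=55


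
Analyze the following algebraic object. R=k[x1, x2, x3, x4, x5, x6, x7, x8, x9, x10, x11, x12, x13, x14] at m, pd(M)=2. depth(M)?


pd+depth=depth(R)=14
depth=14-2=12


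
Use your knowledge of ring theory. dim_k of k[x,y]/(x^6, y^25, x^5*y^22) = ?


k[x,y]/I, I = (x^6, y^25, x^5*y^22)
Rect: 6x25=150. Corner: (6-5)x(25-22)=3.
dim = 150-3 = 147


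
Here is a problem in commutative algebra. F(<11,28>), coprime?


gcd(11,28)=1 => F=ab-a-b=11*28-11-28=308-39=269


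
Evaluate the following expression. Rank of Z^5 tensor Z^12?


rank(M(x)N) = rank(M)*rank(N)
5*12 = 60


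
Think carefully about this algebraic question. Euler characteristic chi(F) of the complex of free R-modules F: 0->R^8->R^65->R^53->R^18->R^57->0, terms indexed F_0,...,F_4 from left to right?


chi = sum (-1)^i * rank:
(-1)^0*8=8
(-1)^1*65=-65
(-1)^2*53=53
(-1)^3*18=-18
(-1)^4*57=57
chi=35


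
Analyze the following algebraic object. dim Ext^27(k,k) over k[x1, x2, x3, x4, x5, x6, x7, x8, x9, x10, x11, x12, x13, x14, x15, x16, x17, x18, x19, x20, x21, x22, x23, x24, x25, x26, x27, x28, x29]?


C(n,i)=C(29,27)=406


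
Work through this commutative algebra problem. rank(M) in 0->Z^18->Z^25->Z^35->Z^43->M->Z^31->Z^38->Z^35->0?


Alt sum=0:
(-1)^0*18 + (-1)^1*25 + (-1)^2*35 + (-1)^3*43 + (-1)^4*? + (-1)^5*31 + (-1)^6*38 + (-1)^7*35=0
rank(M)=43


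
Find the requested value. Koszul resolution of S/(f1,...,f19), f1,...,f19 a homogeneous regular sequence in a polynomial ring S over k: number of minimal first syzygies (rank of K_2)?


Regular sequence => Koszul complex is the minimal free resolution.
Syz_1 minimally generated by Koszul relations f_i*e_j - f_j*e_i (i<j): mu(Syz_1) = beta_2 = C(m,2) = m(m-1)/2
m=19
19*18/2 = 171


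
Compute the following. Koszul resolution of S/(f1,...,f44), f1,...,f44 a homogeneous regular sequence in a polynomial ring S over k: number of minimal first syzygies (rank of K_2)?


Regular sequence => Koszul complex is the minimal free resolution.
Syz_1 minimally generated by Koszul relations f_i*e_j - f_j*e_i (i<j): mu(Syz_1) = beta_2 = C(m,2) = m(m-1)/2
m=44
44*43/2 = 946


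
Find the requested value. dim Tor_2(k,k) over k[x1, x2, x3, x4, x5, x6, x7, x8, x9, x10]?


Koszul: C(n,i)=C(10,2)=45


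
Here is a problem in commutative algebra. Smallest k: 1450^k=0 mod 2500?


1450^k mod 2500:
k=1: 1450
k=2: 0
First zero at k = 2


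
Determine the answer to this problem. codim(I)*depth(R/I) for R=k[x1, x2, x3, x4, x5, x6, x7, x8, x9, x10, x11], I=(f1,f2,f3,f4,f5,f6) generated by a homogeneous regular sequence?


codim=6, depth=dim(R/I)=11-6=5
Product=6*5=30


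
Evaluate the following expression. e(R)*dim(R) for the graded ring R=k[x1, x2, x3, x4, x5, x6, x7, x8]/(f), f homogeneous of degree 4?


e(R)=deg(f)=4, dim(R)=8-1=7
e*dim=4*7=28


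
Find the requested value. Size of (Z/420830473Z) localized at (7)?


7-primary part: 420830473=7^8*73
Size=7^8=5764801


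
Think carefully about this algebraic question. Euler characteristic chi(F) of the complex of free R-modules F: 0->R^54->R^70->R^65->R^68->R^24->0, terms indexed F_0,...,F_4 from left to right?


chi = sum (-1)^i * rank:
(-1)^0*54=54
(-1)^1*70=-70
(-1)^2*65=65
(-1)^3*68=-68
(-1)^4*24=24
chi=5


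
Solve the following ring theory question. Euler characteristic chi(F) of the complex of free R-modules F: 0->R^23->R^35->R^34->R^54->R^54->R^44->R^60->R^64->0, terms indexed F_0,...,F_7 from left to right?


chi = sum (-1)^i * rank:
(-1)^0*23=23
(-1)^1*35=-35
(-1)^2*34=34
(-1)^3*54=-54
(-1)^4*54=54
(-1)^5*44=-44
(-1)^6*60=60
(-1)^7*64=-64
chi=-26


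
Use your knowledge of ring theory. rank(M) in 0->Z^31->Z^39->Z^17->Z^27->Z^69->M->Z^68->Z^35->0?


Alt sum=0:
(-1)^0*31 + (-1)^1*39 + (-1)^2*17 + (-1)^3*27 + (-1)^4*69 + (-1)^5*? + (-1)^6*68 + (-1)^7*35=0
rank(M)=84


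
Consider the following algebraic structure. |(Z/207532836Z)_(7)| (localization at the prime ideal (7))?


7-primary part: 207532836=7^8*36
Size=7^8=5764801


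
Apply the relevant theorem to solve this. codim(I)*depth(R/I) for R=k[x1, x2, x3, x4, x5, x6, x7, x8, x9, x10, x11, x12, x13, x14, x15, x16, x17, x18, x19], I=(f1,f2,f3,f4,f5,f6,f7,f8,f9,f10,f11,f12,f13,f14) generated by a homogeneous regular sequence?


codim=14, depth=dim(R/I)=19-14=5
Product=14*5=70


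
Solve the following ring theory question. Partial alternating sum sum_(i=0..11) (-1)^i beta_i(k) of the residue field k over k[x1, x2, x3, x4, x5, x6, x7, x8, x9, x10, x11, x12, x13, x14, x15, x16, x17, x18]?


Koszul resolution: beta_i(k)=C(n,i), n=18
sum_(i=0..p) (-1)^i C(n,i) = (-1)^p C(n-1,p)
(-1)^11*C(17,11) = (-1)^11*12376 = -12376


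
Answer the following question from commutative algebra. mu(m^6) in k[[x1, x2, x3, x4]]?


C(n+d-1,d)=C(9,6)=84


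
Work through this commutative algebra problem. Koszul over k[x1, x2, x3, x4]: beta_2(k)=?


C(n,i)=C(4,2)=6


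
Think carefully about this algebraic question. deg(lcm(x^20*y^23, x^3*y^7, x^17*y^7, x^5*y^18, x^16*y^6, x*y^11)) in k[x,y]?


lcm = componentwise max:
x: max(20,3,17,5,16,1)=20
y: max(23,7,7,18,6,11)=23
Total=20+23=43


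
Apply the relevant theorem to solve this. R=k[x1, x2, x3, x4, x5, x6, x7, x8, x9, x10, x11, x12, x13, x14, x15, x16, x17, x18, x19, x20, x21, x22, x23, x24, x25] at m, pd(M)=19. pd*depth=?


pd+depth=25
depth=25-19=6
pd*depth=19*6=114


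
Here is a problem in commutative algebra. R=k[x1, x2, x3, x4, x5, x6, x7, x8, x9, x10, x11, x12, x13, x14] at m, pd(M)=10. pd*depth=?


pd+depth=14
depth=14-10=4
pd*depth=10*4=40


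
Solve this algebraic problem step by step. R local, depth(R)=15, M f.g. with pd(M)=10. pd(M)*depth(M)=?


pd+depth=15
depth=15-10=5
pd*depth=10*5=50


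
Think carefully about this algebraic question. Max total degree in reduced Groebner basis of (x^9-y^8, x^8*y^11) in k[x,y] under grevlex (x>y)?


LT(f1)=x^9, LT(f2)=x^8y^11, lcm=x^9y^11
S(f1,f2) = y^11*f1 - x^1*f2 = -y^19
Reduced GB = {f1, f2, y^19}; degrees 9, 19, 19
Max = 19


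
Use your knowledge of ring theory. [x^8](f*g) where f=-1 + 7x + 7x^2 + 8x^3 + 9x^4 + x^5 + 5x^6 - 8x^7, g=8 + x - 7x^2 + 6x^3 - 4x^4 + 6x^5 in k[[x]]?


[x^8] = sum a_i*b_j, i+j=8
  8*6=48
  9*-4=-36
  1*6=6
  5*-7=-35
  -8*1=-8
Sum=-25


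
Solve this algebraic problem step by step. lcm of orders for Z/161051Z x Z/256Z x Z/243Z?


Exponent = lcm of the cyclic orders; pairwise coprime => product.
11^5*2^8*3^5=161051*256*243=10018660608


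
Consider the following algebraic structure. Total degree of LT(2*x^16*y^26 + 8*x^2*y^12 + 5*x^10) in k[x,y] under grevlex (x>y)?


LT: 2*x^16*y^26
deg_x=16, deg_y=26
Total=16+26=42


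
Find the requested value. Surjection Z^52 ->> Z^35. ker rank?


rank(ker) = 52-35 = 17


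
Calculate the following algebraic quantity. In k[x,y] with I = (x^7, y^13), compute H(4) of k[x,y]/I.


k[x,y], I = (x^7, y^13), d = 4
Need i < 7 and d-i < 13.
Range: 0 <= i <= 4.
H(4) = 5


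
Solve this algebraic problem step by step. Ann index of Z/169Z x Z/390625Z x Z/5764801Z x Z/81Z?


Exponent = lcm of the cyclic orders; pairwise coprime => product.
13^2*5^8*7^8*3^4=169*390625*5764801*81=30825922222265625


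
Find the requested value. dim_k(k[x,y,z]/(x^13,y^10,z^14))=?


Basis: x^iy^jz^k, i<13,j<10,k<14
13*10*14=1820


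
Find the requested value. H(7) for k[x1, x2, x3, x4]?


C(d+n-1,n-1)=C(10,3)=120


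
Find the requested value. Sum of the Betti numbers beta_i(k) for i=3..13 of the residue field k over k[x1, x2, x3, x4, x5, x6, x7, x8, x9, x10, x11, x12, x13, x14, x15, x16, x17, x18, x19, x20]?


Koszul resolution: beta_i(k)=C(n,i), n=20
C(20,3)=1140, C(20,4)=4845, C(20,5)=15504, C(20,6)=38760, C(20,7)=77520, C(20,8)=125970, C(20,9)=167960, C(20,10)=184756, C(20,11)=167960, C(20,12)=125970, C(20,13)=77520
Sum=987905


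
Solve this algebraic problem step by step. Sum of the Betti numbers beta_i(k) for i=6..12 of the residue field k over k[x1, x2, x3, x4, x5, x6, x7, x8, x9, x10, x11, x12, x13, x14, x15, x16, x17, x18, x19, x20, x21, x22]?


Koszul resolution: beta_i(k)=C(n,i), n=22
C(22,6)=74613, C(22,7)=170544, C(22,8)=319770, C(22,9)=497420, C(22,10)=646646, C(22,11)=705432, C(22,12)=646646
Sum=3061071


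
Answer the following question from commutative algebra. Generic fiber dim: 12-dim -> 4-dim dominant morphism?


dim(fiber)=dim(X)-dim(Y)=12-4=8


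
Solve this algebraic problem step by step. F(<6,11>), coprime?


gcd(6,11)=1 => F=ab-a-b=6*11-6-11=66-17=49


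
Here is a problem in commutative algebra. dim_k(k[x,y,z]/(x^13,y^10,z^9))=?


Basis: x^iy^jz^k, i<13,j<10,k<9
13*10*9=1170


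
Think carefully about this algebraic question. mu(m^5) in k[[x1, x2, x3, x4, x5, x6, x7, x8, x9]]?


C(n+d-1,d)=C(13,5)=1287


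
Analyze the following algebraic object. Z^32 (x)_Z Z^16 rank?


rank(M(x)N) = rank(M)*rank(N)
32*16 = 512


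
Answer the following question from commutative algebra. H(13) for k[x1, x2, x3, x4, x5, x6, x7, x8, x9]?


C(d+n-1,n-1)=C(21,8)=203490


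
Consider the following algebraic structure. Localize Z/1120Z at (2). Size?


2-primary part: 1120=2^5*35
Size=2^5=32


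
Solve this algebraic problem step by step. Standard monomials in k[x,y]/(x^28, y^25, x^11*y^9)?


k[x,y]/I, I = (x^28, y^25, x^11*y^9)
Rect: 28x25=700. Corner: (28-11)x(25-9)=272.
dim = 700-272 = 428


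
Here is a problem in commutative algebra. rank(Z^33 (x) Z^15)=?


rank(M(x)N) = rank(M)*rank(N)
33*15 = 495


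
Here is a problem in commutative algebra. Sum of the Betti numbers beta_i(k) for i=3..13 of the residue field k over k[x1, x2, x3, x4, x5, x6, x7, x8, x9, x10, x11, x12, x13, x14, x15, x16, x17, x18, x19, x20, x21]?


Koszul resolution: beta_i(k)=C(n,i), n=21
C(21,3)=1330, C(21,4)=5985, C(21,5)=20349, C(21,6)=54264, C(21,7)=116280, C(21,8)=203490, C(21,9)=293930, C(21,10)=352716, C(21,11)=352716, C(21,12)=293930, C(21,13)=203490
Sum=1898480


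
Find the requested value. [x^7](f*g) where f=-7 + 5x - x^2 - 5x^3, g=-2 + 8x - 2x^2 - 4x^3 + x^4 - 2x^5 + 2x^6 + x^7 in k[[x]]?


[x^7] = sum a_i*b_j, i+j=7
  -7*1=-7
  5*2=10
  -1*-2=2
  -5*1=-5
Sum=0


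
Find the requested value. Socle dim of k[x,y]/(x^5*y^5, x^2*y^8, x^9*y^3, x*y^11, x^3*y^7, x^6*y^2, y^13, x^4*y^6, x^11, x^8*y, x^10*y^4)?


Socle = ann(m) = span of standard monomials u with x*u, y*u in I (staircase corners).
Redundant generators: x^10*y^4, x^9*y^3
Minimal generators: x^11, x^8*y, x^6*y^2, x^5*y^5, x^4*y^6, x^3*y^7, x^2*y^8, x*y^11, y^13
Corners: y^12, xy^10, x^2y^7, x^3y^6, x^4y^5, x^5y^4, x^7y, x^10
Socle dim=8


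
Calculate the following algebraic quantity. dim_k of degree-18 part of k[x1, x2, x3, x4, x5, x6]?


C(d+n-1,n-1)=C(23,5)=33649


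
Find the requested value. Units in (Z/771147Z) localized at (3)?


Local ring = Z/27Z.
phi(27) = 3^2*(3-1) = 18


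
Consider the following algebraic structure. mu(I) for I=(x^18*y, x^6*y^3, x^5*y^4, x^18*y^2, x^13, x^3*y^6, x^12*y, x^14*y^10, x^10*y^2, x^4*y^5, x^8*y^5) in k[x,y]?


Remove redundant (divisible by others).
x^18*y^2 redundant.
x^18*y redundant.
x^8*y^5 redundant.
x^14*y^10 redundant.
Min: x^13, x^12*y, x^10*y^2, x^6*y^3, x^5*y^4, x^4*y^5, x^3*y^6
Count=7


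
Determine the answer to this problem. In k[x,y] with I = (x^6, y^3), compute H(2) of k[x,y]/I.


k[x,y], I = (x^6, y^3), d = 2
Need i < 6 and d-i < 3.
Range: 0 <= i <= 2.
H(2) = 3


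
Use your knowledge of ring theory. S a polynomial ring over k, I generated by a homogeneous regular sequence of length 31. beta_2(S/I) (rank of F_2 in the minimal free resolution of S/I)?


Regular sequence => Koszul complex is the minimal free resolution.
Syz_1 minimally generated by Koszul relations f_i*e_j - f_j*e_i (i<j): mu(Syz_1) = beta_2 = C(m,2) = m(m-1)/2
m=31
31*30/2 = 465


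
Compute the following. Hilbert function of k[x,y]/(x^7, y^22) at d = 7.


k[x,y], I = (x^7, y^22), d = 7
Need i < 7 and d-i < 22.
Range: 0 <= i <= 6.
H(7) = 7


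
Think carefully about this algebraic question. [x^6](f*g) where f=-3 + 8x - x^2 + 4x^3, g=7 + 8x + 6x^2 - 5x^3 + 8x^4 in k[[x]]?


[x^6] = sum a_i*b_j, i+j=6
  -1*8=-8
  4*-5=-20
Sum=-28


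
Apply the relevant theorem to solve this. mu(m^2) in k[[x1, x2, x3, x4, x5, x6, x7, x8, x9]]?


C(n+d-1,d)=C(10,2)=45


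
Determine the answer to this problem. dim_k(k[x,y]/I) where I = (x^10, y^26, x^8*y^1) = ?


k[x,y]/I, I = (x^10, y^26, x^8*y^1)
Rect: 10x26=260. Corner: (10-8)x(26-1)=50.
dim = 260-50 = 210


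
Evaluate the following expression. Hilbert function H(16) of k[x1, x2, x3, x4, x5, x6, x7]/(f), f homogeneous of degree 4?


C(22,6)-C(18,6)=74613-18564=56049


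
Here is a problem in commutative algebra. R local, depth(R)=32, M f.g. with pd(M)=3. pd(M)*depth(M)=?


pd+depth=32
depth=32-3=29
pd*depth=3*29=87


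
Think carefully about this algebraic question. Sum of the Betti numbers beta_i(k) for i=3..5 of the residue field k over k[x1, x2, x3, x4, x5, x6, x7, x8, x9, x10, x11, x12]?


Koszul resolution: beta_i(k)=C(n,i), n=12
C(12,3)=220, C(12,4)=495, C(12,5)=792
Sum=1507


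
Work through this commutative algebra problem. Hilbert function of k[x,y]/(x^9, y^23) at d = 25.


k[x,y], I = (x^9, y^23), d = 25
Need i < 9 and d-i < 23.
Range: 3 <= i <= 8.
H(25) = 6


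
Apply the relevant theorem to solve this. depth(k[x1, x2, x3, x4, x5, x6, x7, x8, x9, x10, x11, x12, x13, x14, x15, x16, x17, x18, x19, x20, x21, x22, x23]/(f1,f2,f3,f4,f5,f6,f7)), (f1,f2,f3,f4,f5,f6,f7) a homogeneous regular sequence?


depth(R)=23
depth(R/I)=23-7=16


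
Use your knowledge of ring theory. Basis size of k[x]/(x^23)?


Basis: 1,x,...,x^22
dim=23


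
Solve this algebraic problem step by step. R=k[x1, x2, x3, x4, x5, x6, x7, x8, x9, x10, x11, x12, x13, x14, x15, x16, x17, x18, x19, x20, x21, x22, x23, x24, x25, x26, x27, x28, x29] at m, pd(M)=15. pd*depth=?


pd+depth=29
depth=29-15=14
pd*depth=15*14=210


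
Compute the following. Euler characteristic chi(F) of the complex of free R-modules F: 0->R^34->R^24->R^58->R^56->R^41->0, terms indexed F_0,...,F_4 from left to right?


chi = sum (-1)^i * rank:
(-1)^0*34=34
(-1)^1*24=-24
(-1)^2*58=58
(-1)^3*56=-56
(-1)^4*41=41
chi=53


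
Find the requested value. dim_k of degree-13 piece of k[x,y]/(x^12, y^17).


k[x,y], I = (x^12, y^17), d = 13
Need i < 12 and d-i < 17.
Range: 0 <= i <= 11.
H(13) = 12


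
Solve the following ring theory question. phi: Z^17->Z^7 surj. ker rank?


rank(ker) = 17-7 = 10


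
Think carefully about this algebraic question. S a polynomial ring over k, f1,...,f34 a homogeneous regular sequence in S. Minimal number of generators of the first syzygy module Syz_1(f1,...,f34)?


Regular sequence => Koszul complex is the minimal free resolution.
Syz_1 minimally generated by Koszul relations f_i*e_j - f_j*e_i (i<j): mu(Syz_1) = beta_2 = C(m,2) = m(m-1)/2
m=34
34*33/2 = 561


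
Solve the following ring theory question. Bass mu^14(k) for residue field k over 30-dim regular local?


C(n,i)=C(30,14)=145422675


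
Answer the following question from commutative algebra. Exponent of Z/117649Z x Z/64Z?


Exponent = lcm of the cyclic orders; pairwise coprime => product.
7^6*2^6=117649*64=7529536


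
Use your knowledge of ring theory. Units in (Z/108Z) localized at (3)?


Local ring = Z/27Z.
phi(27) = 3^2*(3-1) = 18


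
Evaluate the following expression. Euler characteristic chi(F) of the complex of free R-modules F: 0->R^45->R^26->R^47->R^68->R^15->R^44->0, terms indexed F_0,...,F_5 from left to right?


chi = sum (-1)^i * rank:
(-1)^0*45=45
(-1)^1*26=-26
(-1)^2*47=47
(-1)^3*68=-68
(-1)^4*15=15
(-1)^5*44=-44
chi=-31


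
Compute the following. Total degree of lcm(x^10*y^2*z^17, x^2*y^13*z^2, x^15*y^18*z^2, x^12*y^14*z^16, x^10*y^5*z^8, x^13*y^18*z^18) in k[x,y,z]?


lcm = componentwise max:
x: max(10,2,15,12,10,13)=15
y: max(2,13,18,14,5,18)=18
z: max(17,2,2,16,8,18)=18
Total=15+18+18=51


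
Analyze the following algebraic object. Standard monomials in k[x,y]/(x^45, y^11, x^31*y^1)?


k[x,y]/I, I = (x^45, y^11, x^31*y^1)
Rect: 45x11=495. Corner: (45-31)x(11-1)=140.
dim = 495-140 = 355


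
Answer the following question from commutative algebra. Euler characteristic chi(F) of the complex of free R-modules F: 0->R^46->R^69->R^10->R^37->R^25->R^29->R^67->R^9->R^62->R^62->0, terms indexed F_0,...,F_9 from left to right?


chi = sum (-1)^i * rank:
(-1)^0*46=46
(-1)^1*69=-69
(-1)^2*10=10
(-1)^3*37=-37
(-1)^4*25=25
(-1)^5*29=-29
(-1)^6*67=67
(-1)^7*9=-9
(-1)^8*62=62
(-1)^9*62=-62
chi=4


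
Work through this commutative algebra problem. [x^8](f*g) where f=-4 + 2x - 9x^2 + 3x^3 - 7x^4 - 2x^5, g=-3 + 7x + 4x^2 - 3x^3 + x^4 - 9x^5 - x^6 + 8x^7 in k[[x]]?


[x^8] = sum a_i*b_j, i+j=8
  2*8=16
  -9*-1=9
  3*-9=-27
  -7*1=-7
  -2*-3=6
Sum=-3


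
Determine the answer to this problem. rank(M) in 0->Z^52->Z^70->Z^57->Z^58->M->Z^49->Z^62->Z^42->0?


Alt sum=0:
(-1)^0*52 + (-1)^1*70 + (-1)^2*57 + (-1)^3*58 + (-1)^4*? + (-1)^5*49 + (-1)^6*62 + (-1)^7*42=0
rank(M)=48


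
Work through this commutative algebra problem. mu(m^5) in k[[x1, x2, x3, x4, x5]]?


C(n+d-1,d)=C(9,5)=126


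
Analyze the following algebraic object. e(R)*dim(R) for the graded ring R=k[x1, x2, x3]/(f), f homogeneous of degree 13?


e(R)=deg(f)=13, dim(R)=3-1=2
e*dim=13*2=26


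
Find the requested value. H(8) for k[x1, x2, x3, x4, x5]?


C(d+n-1,n-1)=C(12,4)=495


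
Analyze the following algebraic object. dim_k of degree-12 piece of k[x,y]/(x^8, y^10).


k[x,y], I = (x^8, y^10), d = 12
Need i < 8 and d-i < 10.
Range: 3 <= i <= 7.
H(12) = 5


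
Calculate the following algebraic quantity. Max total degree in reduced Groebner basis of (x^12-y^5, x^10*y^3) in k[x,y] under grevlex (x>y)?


LT(f1)=x^12, LT(f2)=x^10y^3, lcm=x^12y^3
S(f1,f2) = y^3*f1 - x^2*f2 = -y^8
Reduced GB = {f1, f2, y^8}; degrees 12, 13, 8
Max = 13


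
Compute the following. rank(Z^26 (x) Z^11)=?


rank(M(x)N) = rank(M)*rank(N)
26*11 = 286


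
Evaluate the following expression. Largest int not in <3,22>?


gcd(3,22)=1 => F=ab-a-b=3*22-3-22=66-25=41


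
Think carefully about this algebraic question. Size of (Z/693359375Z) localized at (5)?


5-primary part: 693359375=5^10*71
Size=5^10=9765625


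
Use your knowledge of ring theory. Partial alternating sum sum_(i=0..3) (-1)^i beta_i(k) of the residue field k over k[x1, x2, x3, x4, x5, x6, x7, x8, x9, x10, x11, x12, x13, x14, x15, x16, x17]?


Koszul resolution: beta_i(k)=C(n,i), n=17
sum_(i=0..p) (-1)^i C(n,i) = (-1)^p C(n-1,p)
(-1)^3*C(16,3) = (-1)^3*560 = -560


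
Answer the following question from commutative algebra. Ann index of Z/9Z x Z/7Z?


Exponent = lcm of the cyclic orders; pairwise coprime => product.
3^2*7^1=9*7=63


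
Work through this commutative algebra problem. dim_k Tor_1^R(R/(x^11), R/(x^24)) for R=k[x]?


Tor_1(R/I,R/J)=(I cap J)/IJ=(x^24)/(x^35)
dim=35-24=min(11,24)=11


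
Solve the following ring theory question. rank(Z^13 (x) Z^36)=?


rank(M(x)N) = rank(M)*rank(N)
13*36 = 468


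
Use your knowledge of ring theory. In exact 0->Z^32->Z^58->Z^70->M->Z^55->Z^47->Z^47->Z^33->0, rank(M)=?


Alt sum=0:
(-1)^0*32 + (-1)^1*58 + (-1)^2*70 + (-1)^3*? + (-1)^4*55 + (-1)^5*47 + (-1)^6*47 + (-1)^7*33=0
rank(M)=66


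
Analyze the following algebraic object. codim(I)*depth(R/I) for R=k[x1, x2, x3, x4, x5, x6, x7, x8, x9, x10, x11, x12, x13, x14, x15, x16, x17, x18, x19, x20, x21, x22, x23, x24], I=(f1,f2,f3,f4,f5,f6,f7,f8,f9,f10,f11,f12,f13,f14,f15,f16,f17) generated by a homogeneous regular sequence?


codim=17, depth=dim(R/I)=24-17=7
Product=17*7=119


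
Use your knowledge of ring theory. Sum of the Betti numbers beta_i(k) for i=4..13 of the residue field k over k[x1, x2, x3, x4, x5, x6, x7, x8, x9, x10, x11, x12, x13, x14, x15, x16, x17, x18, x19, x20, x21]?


Koszul resolution: beta_i(k)=C(n,i), n=21
C(21,4)=5985, C(21,5)=20349, C(21,6)=54264, C(21,7)=116280, C(21,8)=203490, C(21,9)=293930, C(21,10)=352716, C(21,11)=352716, C(21,12)=293930, C(21,13)=203490
Sum=1897150


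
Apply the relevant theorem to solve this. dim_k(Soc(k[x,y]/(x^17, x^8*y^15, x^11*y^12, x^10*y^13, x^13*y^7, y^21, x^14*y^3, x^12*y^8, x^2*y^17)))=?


Socle = ann(m) = span of standard monomials u with x*u, y*u in I (staircase corners).
Minimal generators: x^17, x^14*y^3, x^13*y^7, x^12*y^8, x^11*y^12, x^10*y^13, x^8*y^15, x^2*y^17, y^21
Corners: xy^20, x^7y^16, x^9y^14, x^10y^12, x^11y^11, x^12y^7, x^13y^6, x^16y^2
Socle dim=8


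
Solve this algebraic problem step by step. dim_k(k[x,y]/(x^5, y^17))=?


Basis: x^i*y^j, i<5, j<17
5*17=85


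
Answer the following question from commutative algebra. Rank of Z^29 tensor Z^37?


rank(M(x)N) = rank(M)*rank(N)
29*37 = 1073


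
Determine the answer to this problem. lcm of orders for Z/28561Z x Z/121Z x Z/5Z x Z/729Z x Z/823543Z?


Exponent = lcm of the cyclic orders; pairwise coprime => product.
13^4*11^2*5^1*3^6*7^7=28561*121*5*729*823543=10373912780266035


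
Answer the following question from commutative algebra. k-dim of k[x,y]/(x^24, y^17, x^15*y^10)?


k[x,y]/I, I = (x^24, y^17, x^15*y^10)
Rect: 24x17=408. Corner: (24-15)x(17-10)=63.
dim = 408-63 = 345


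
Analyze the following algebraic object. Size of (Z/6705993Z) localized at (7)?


7-primary part: 6705993=7^6*57
Size=7^6=117649


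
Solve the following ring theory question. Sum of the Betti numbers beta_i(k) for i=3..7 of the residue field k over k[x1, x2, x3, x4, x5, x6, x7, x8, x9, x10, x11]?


Koszul resolution: beta_i(k)=C(n,i), n=11
C(11,3)=165, C(11,4)=330, C(11,5)=462, C(11,6)=462, C(11,7)=330
Sum=1749


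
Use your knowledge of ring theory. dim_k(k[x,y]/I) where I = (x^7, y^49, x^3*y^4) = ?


k[x,y]/I, I = (x^7, y^49, x^3*y^4)
Rect: 7x49=343. Corner: (7-3)x(49-4)=180.
dim = 343-180 = 163


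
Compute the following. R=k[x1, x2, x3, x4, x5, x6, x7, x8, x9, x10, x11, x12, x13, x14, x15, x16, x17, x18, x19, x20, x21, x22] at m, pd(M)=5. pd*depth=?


pd+depth=22
depth=22-5=17
pd*depth=5*17=85


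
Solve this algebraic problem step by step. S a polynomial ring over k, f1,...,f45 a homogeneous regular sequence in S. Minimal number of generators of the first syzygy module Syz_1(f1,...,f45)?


Regular sequence => Koszul complex is the minimal free resolution.
Syz_1 minimally generated by Koszul relations f_i*e_j - f_j*e_i (i<j): mu(Syz_1) = beta_2 = C(m,2) = m(m-1)/2
m=45
45*44/2 = 990


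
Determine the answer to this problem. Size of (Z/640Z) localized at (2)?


2-primary part: 640=2^7*5
Size=2^7=128


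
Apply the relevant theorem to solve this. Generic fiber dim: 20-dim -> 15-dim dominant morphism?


dim(fiber)=dim(X)-dim(Y)=20-15=5


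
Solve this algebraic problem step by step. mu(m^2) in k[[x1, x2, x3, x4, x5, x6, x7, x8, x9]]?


C(n+d-1,d)=C(10,2)=45


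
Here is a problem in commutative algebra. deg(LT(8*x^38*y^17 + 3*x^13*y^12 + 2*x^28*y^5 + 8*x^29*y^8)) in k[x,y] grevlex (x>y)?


LT: 8*x^38*y^17
deg_x=38, deg_y=17
Total=38+17=55


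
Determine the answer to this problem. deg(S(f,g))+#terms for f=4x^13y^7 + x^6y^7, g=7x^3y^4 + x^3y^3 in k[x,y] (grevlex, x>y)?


LT(f)=4x^13y^7, LT(g)=7x^3y^4
lcm(LM)=x^13y^7
S(f,g) (scaled by 28 to clear denominators) = 7*f - 4x^10y^3*g = -4x^13y^6 + 7x^6y^7
2 terms, deg 19.
19+2=21


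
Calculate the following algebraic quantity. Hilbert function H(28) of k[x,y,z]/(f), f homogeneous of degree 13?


C(30,2)-C(17,2)=435-136=299


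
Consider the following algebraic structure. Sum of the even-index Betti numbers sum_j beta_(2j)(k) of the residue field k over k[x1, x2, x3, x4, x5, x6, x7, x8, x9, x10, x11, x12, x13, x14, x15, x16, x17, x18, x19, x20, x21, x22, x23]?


Koszul resolution: beta_i(k)=C(n,i), n=23
sum_even C(23,i) = 2^(n-1) = 2^22 = 4194304


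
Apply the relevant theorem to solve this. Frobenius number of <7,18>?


gcd(7,18)=1 => F=ab-a-b=7*18-7-18=126-25=101


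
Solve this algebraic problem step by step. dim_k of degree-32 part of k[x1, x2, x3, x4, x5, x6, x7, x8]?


C(d+n-1,n-1)=C(39,7)=15380937


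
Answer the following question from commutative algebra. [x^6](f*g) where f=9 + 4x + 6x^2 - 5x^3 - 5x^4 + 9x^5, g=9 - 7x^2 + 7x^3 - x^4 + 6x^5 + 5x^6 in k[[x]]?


[x^6] = sum a_i*b_j, i+j=6
  9*5=45
  4*6=24
  6*-1=-6
  -5*7=-35
  -5*-7=35
Sum=63


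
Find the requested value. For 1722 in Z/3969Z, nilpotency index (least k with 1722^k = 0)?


1722^k mod 3969:
k=1: 1722
k=2: 441
k=3: 1323
k=4: 0
First zero at k = 4


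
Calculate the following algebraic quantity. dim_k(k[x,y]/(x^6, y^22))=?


Basis: x^i*y^j, i<6, j<22
6*22=132


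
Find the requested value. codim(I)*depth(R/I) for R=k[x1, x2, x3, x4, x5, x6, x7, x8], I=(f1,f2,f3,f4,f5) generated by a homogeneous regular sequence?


codim=5, depth=dim(R/I)=8-5=3
Product=5*3=15


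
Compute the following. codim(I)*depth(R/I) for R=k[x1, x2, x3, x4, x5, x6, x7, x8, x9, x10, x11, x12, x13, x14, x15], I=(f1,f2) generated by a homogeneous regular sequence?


codim=2, depth=dim(R/I)=15-2=13
Product=2*13=26


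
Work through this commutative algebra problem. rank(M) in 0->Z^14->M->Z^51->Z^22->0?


Alt sum=0:
(-1)^0*14 + (-1)^1*? + (-1)^2*51 + (-1)^3*22=0
rank(M)=43


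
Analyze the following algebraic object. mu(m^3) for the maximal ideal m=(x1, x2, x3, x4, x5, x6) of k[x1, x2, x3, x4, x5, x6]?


Graded Nakayama: mu(m^d) = dim_k (m^d/m^(d+1)) = #degree-3 monomials in 6 vars
C(n+d-1,d)=C(8,3)=56


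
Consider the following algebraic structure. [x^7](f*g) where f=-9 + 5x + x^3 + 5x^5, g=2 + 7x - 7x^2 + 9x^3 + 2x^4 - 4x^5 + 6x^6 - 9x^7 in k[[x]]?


[x^7] = sum a_i*b_j, i+j=7
  -9*-9=81
  5*6=30
  1*2=2
  5*-7=-35
Sum=78


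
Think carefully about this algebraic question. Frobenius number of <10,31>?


gcd(10,31)=1 => F=ab-a-b=10*31-10-31=310-41=269


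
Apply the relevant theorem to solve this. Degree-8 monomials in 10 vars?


C(d+n-1,n-1)=C(17,9)=24310


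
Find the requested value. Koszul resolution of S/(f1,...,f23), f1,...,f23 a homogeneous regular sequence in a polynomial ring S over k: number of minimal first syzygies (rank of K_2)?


Regular sequence => Koszul complex is the minimal free resolution.
Syz_1 minimally generated by Koszul relations f_i*e_j - f_j*e_i (i<j): mu(Syz_1) = beta_2 = C(m,2) = m(m-1)/2
m=23
23*22/2 = 253


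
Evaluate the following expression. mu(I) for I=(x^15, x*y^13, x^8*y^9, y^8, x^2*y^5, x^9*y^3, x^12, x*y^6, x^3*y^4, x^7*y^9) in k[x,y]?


Remove redundant (divisible by others).
x^15 redundant.
x^7*y^9 redundant.
x^8*y^9 redundant.
x*y^13 redundant.
Min: x^12, x^9*y^3, x^3*y^4, x^2*y^5, x*y^6, y^8
Count=6
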